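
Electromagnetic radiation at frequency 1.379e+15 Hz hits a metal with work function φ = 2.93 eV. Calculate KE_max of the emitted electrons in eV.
2.7731 eV

Using Einstein's photoelectric equation: KE_max = hf - φ

First, calculate the photon energy:
E_photon = hf = (6.626×10⁻³⁴ J·s)(1.379e+15 Hz)
E_photon = 5.7031 eV

Then, the maximum kinetic energy:
KE_max = E_photon - φ = 5.7031 eV - 2.93 eV = 2.7731 eV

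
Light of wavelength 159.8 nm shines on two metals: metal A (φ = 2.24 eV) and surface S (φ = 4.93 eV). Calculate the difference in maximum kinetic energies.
2.6900 eV

Using KE_max = hc/λ - φ for each metal:

Photon energy: E = hc/λ = 7.7587 eV

For metal A (φ₁ = 2.24 eV):
KE₁ = E - φ₁ = 7.7587 - 2.24 = 5.5187 eV

For surface S (φ₂ = 4.93 eV):
KE₂ = E - φ₂ = 7.7587 - 4.93 = 2.8287 eV

Difference:
ΔKE = KE₁ - KE₂ = 5.5187 - 2.8287 = 2.6900 eV

Note: The difference equals the difference in work functions: 4.93 - 2.24 = 2.69 eV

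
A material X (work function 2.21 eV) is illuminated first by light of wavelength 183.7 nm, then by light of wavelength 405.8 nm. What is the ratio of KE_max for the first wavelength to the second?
5.3700

Using Einstein's equation: KE_max = hc/λ - φ

For λ₁ = 183.7 nm:
E₁ = hc/λ₁ = 6.7493 eV
KE₁ = E₁ - φ = 6.7493 - 2.21 = 4.5393 eV

For λ₂ = 405.8 nm:
E₂ = hc/λ₂ = 3.0553 eV
KE₂ = E₂ - φ = 3.0553 - 2.21 = 0.8453 eV

Ratio: KE₁/KE₂ = 4.5393/0.8453 = 5.3700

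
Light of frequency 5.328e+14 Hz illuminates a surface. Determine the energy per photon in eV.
2.2035 eV

Using E = hf:

E = hf = (6.626×10⁻³⁴ J·s)(5.328e+14 Hz)
E = 2.2035 eV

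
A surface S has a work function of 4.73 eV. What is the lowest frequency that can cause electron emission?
1.1437e+15 Hz

The threshold frequency is when the photon energy equals the work function:
hf₀ = φ

Solving for f₀:
f₀ = φ/h = (4.73 eV × 1.602×10⁻¹⁹ J/eV) / (6.626×10⁻³⁴ J·s)
f₀ = 1.1437e+15 Hz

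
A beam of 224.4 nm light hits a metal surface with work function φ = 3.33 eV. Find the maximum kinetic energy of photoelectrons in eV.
2.1951 eV

Using Einstein's photoelectric equation: KE_max = hf - φ = hc/λ - φ

First, calculate the photon energy:
E_photon = hc/λ = (6.626×10⁻³⁴ J·s)(3×10⁸ m/s) / (224.4×10⁻⁹ m)
E_photon = 5.5251 eV

Then, the maximum kinetic energy:
KE_max = E_photon - φ = 5.5251 eV - 3.33 eV = 2.1951 eV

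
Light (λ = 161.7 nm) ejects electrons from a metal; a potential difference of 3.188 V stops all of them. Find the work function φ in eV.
4.48 eV

The stopping potential gives the maximum kinetic energy: KE_max = eV_s = 3.188 eV

From Einstein's photoelectric equation: KE_max = hc/λ - φ
Rearranging: φ = hc/λ - KE_max

Calculate photon energy:
E_photon = hc/λ = (6.626×10⁻³⁴ J·s)(3×10⁸ m/s) / (161.7×10⁻⁹ m) = 7.6675 eV

Therefore:
φ = 7.6675 - 3.188 = 4.48 eV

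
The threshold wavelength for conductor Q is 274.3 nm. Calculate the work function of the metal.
4.52 eV

At the threshold wavelength, photon energy equals work function:
φ = hc/λ₀

Calculating:
φ = (6.626×10⁻³⁴ J·s)(3×10⁸ m/s) / (274.3×10⁻⁹ m)
φ = 4.52 eV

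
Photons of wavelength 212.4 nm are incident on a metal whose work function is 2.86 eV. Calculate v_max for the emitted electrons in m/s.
1.0234e+06 m/s

First, find the maximum kinetic energy:
E_photon = hc/λ = 5.8373 eV
KE_max = E_photon - φ = 5.8373 - 2.86 = 2.9773 eV

Convert to Joules: KE_max = 2.9773 × 1.602×10⁻¹⁹ J = 4.7702e-19 J

Then use KE = ½mv² to find velocity:
v = √(2·KE/m) = √(2 × 4.7702e-19 J / 9.109e-31 kg)
v = 1.0234e+06 m/s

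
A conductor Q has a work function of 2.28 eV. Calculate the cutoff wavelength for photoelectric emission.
543.79 nm

The threshold wavelength is when the photon energy equals the work function:
hc/λ₀ = φ

Solving for λ₀:
λ₀ = hc/φ = (6.626×10⁻³⁴ J·s)(3×10⁸ m/s) / (2.28 eV × 1.602×10⁻¹⁹ J/eV)
λ₀ = 543.79 nm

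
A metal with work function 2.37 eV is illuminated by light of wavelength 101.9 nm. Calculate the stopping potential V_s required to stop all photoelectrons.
9.7972 V

The stopping potential V_s satisfies: eV_s = KE_max

First, find KE_max using Einstein's equation:
E_photon = hc/λ = 12.1672 eV
KE_max = E_photon - φ = 12.1672 - 2.37 = 9.7972 eV

Since eV_s = KE_max:
V_s = KE_max/e = 9.7972 V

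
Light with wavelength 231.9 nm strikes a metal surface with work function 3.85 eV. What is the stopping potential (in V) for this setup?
1.4965 V

The stopping potential V_s satisfies: eV_s = KE_max

First, find KE_max using Einstein's equation:
E_photon = hc/λ = 5.3465 eV
KE_max = E_photon - φ = 5.3465 - 3.85 = 1.4965 eV

Since eV_s = KE_max:
V_s = KE_max/e = 1.4965 V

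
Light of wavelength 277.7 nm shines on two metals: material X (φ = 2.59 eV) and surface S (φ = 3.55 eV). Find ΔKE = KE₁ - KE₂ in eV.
0.9600 eV

Using KE_max = hc/λ - φ for each metal:

Photon energy: E = hc/λ = 4.4647 eV

For material X (φ₁ = 2.59 eV):
KE₁ = E - φ₁ = 4.4647 - 2.59 = 1.8747 eV

For surface S (φ₂ = 3.55 eV):
KE₂ = E - φ₂ = 4.4647 - 3.55 = 0.9147 eV

Difference:
ΔKE = KE₁ - KE₂ = 1.8747 - 0.9147 = 0.9600 eV

Note: The difference equals the difference in work functions: 3.55 - 2.59 = 0.96 eV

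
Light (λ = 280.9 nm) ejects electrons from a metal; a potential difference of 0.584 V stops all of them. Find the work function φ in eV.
3.83 eV

The stopping potential gives the maximum kinetic energy: KE_max = eV_s = 0.584 eV

From Einstein's photoelectric equation: KE_max = hc/λ - φ
Rearranging: φ = hc/λ - KE_max

Calculate photon energy:
E_photon = hc/λ = (6.626×10⁻³⁴ J·s)(3×10⁸ m/s) / (280.9×10⁻⁹ m) = 4.4138 eV

Therefore:
φ = 4.4138 - 0.584 = 3.83 eV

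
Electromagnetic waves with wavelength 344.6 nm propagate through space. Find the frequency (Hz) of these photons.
8.6997e+14 Hz

Using the wave equation: c = fλ

Solving for frequency:
f = c/λ = (3×10⁸ m/s) / (344.6×10⁻⁹ m)
f = 8.6997e+14 Hz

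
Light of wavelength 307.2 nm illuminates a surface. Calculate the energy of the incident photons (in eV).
4.0359 eV

Using E = hf = hc/λ:

E = hc/λ = (6.626×10⁻³⁴ J·s)(3×10⁸ m/s) / (307.2×10⁻⁹ m)
E = 4.0359 eV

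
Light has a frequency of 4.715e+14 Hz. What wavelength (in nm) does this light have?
635.83 nm

Using the wave equation: c = fλ

Solving for wavelength:
λ = c/f = (3×10⁸ m/s) / (4.715e+14 Hz)
λ = 635.83 nm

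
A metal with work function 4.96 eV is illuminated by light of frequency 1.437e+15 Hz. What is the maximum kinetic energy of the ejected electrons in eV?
0.9830 eV

Using Einstein's photoelectric equation: KE_max = hf - φ

First, calculate the photon energy:
E_photon = hf = (6.626×10⁻³⁴ J·s)(1.437e+15 Hz)
E_photon = 5.9430 eV

Then, the maximum kinetic energy:
KE_max = E_photon - φ = 5.9430 eV - 4.96 eV = 0.9830 eV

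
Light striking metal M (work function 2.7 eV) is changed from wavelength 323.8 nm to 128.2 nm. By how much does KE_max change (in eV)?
5.8421 eV

Using Einstein's equation: KE_max = hc/λ - φ

For λ₁ = 323.8 nm:
KE₁ = hc/λ₁ - φ = 3.8290 - 2.7 = 1.1290 eV

For λ₂ = 128.2 nm:
KE₂ = hc/λ₂ - φ = 9.6712 - 2.7 = 6.9712 eV

Change in KE:
ΔKE = KE₂ - KE₁ = 6.9712 - 1.1290 = 5.8421 eV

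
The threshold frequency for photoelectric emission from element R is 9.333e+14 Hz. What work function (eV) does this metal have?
3.86 eV

At the threshold frequency, photon energy equals work function:
φ = hf₀

Calculating:
φ = (6.626×10⁻³⁴ J·s)(9.333e+14 Hz)
φ = 3.86 eV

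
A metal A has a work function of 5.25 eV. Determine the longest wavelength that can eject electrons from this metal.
236.16 nm

The threshold wavelength is when the photon energy equals the work function:
hc/λ₀ = φ

Solving for λ₀:
λ₀ = hc/φ = (6.626×10⁻³⁴ J·s)(3×10⁸ m/s) / (5.25 eV × 1.602×10⁻¹⁹ J/eV)
λ₀ = 236.16 nm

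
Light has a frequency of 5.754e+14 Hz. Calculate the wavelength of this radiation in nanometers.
521.02 nm

Using the wave equation: c = fλ

Solving for wavelength:
λ = c/f = (3×10⁸ m/s) / (5.754e+14 Hz)
λ = 521.02 nm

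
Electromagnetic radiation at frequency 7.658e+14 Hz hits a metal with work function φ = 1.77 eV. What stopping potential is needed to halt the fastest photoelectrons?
1.3971 V

The stopping potential V_s satisfies: eV_s = KE_max

First, find KE_max using Einstein's equation:
E_photon = hf = (6.626×10⁻³⁴ J·s)(7.658e+14 Hz) = 3.1671 eV
KE_max = E_photon - φ = 3.1671 - 1.77 = 1.3971 eV

Since eV_s = KE_max:
V_s = KE_max/e = 1.3971 V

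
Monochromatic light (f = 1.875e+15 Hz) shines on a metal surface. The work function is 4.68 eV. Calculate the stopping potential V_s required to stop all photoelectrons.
3.0744 V

The stopping potential V_s satisfies: eV_s = KE_max

First, find KE_max using Einstein's equation:
E_photon = hf = (6.626×10⁻³⁴ J·s)(1.875e+15 Hz) = 7.7544 eV
KE_max = E_photon - φ = 7.7544 - 4.68 = 3.0744 eV

Since eV_s = KE_max:
V_s = KE_max/e = 3.0744 V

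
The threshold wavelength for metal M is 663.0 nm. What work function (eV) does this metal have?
1.87 eV

At the threshold wavelength, photon energy equals work function:
φ = hc/λ₀

Calculating:
φ = (6.626×10⁻³⁴ J·s)(3×10⁸ m/s) / (663.0×10⁻⁹ m)
φ = 1.87 eV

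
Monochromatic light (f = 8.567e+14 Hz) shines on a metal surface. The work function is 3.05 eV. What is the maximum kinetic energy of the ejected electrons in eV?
0.4930 eV

Using Einstein's photoelectric equation: KE_max = hf - φ

First, calculate the photon energy:
E_photon = hf = (6.626×10⁻³⁴ J·s)(8.567e+14 Hz)
E_photon = 3.5430 eV

Then, the maximum kinetic energy:
KE_max = E_photon - φ = 3.5430 eV - 3.05 eV = 0.4930 eV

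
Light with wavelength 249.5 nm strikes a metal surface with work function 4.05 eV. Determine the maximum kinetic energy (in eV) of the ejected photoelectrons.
0.9193 eV

Using Einstein's photoelectric equation: KE_max = hf - φ = hc/λ - φ

First, calculate the photon energy:
E_photon = hc/λ = (6.626×10⁻³⁴ J·s)(3×10⁸ m/s) / (249.5×10⁻⁹ m)
E_photon = 4.9693 eV

Then, the maximum kinetic energy:
KE_max = E_photon - φ = 4.9693 eV - 4.05 eV = 0.9193 eV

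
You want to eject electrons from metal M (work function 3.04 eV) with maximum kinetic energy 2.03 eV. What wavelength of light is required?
244.54 nm

From Einstein's equation: KE_max = hc/λ - φ

Rearranging for λ:
hc/λ = KE_max + φ
λ = hc/(KE_max + φ)

Required photon energy:
E_photon = KE_max + φ = 2.03 + 3.04 = 5.07 eV

Required wavelength:
λ = hc/E_photon = (6.626×10⁻³⁴)(3×10⁸) / (5.07 × 1.602×10⁻¹⁹)
λ = 244.54 nm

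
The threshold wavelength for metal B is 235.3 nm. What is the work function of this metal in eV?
5.27 eV

At the threshold wavelength, photon energy equals work function:
φ = hc/λ₀

Calculating:
φ = (6.626×10⁻³⁴ J·s)(3×10⁸ m/s) / (235.3×10⁻⁹ m)
φ = 5.27 eV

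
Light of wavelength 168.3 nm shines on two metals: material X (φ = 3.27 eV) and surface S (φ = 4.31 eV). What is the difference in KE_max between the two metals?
1.0400 eV

Using KE_max = hc/λ - φ for each metal:

Photon energy: E = hc/λ = 7.3669 eV

For material X (φ₁ = 3.27 eV):
KE₁ = E - φ₁ = 7.3669 - 3.27 = 4.0969 eV

For surface S (φ₂ = 4.31 eV):
KE₂ = E - φ₂ = 7.3669 - 4.31 = 3.0569 eV

Difference:
ΔKE = KE₁ - KE₂ = 4.0969 - 3.0569 = 1.0400 eV

Note: The difference equals the difference in work functions: 4.31 - 3.27 = 1.04 eV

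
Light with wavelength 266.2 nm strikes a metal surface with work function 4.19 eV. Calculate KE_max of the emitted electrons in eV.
0.4676 eV

Using Einstein's photoelectric equation: KE_max = hf - φ = hc/λ - φ

First, calculate the photon energy:
E_photon = hc/λ = (6.626×10⁻³⁴ J·s)(3×10⁸ m/s) / (266.2×10⁻⁹ m)
E_photon = 4.6576 eV

Then, the maximum kinetic energy:
KE_max = E_photon - φ = 4.6576 eV - 4.19 eV = 0.4676 eV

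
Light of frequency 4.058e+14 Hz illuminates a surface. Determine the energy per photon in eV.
1.6783 eV

Using E = hf:

E = hf = (6.626×10⁻³⁴ J·s)(4.058e+14 Hz)
E = 1.6783 eV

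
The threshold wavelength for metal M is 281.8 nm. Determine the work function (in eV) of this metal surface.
4.40 eV

At the threshold wavelength, photon energy equals work function:
φ = hc/λ₀

Calculating:
φ = (6.626×10⁻³⁴ J·s)(3×10⁸ m/s) / (281.8×10⁻⁹ m)
φ = 4.40 eV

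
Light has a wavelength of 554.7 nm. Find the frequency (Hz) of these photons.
5.4046e+14 Hz

Using the wave equation: c = fλ

Solving for frequency:
f = c/λ = (3×10⁸ m/s) / (554.7×10⁻⁹ m)
f = 5.4046e+14 Hz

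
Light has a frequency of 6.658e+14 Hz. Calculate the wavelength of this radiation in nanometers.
450.27 nm

Using the wave equation: c = fλ

Solving for wavelength:
λ = c/f = (3×10⁸ m/s) / (6.658e+14 Hz)
λ = 450.27 nm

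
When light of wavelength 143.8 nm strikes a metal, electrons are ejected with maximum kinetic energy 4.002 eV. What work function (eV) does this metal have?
4.62 eV

From Einstein's photoelectric equation: KE_max = hf - φ = hc/λ - φ

Rearranging for φ:
φ = hc/λ - KE_max

Calculate photon energy:
E_photon = hc/λ = 8.6220 eV

Therefore:
φ = 8.6220 - 4.002 = 4.62 eV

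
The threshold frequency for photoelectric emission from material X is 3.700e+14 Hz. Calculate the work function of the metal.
1.53 eV

At the threshold frequency, photon energy equals work function:
φ = hf₀

Calculating:
φ = (6.626×10⁻³⁴ J·s)(3.700e+14 Hz)
φ = 1.53 eV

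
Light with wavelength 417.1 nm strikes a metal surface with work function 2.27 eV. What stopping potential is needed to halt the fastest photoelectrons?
0.7025 V

The stopping potential V_s satisfies: eV_s = KE_max

First, find KE_max using Einstein's equation:
E_photon = hc/λ = 2.9725 eV
KE_max = E_photon - φ = 2.9725 - 2.27 = 0.7025 eV

Since eV_s = KE_max:
V_s = KE_max/e = 0.7025 V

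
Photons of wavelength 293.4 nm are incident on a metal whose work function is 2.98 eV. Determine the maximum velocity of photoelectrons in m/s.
6.6198e+05 m/s

First, find the maximum kinetic energy:
E_photon = hc/λ = 4.2258 eV
KE_max = E_photon - φ = 4.2258 - 2.98 = 1.2458 eV

Convert to Joules: KE_max = 1.2458 × 1.602×10⁻¹⁹ J = 1.9959e-19 J

Then use KE = ½mv² to find velocity:
v = √(2·KE/m) = √(2 × 1.9959e-19 J / 9.109e-31 kg)
v = 6.6198e+05 m/s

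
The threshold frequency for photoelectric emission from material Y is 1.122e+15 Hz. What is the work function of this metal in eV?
4.64 eV

At the threshold frequency, photon energy equals work function:
φ = hf₀

Calculating:
φ = (6.626×10⁻³⁴ J·s)(1.122e+15 Hz)
φ = 4.64 eV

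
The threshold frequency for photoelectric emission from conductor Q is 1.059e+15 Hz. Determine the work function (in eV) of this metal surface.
4.38 eV

At the threshold frequency, photon energy equals work function:
φ = hf₀

Calculating:
φ = (6.626×10⁻³⁴ J·s)(1.059e+15 Hz)
φ = 4.38 eV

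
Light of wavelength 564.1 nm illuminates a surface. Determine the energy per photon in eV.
2.1979 eV

Using E = hf = hc/λ:

E = hc/λ = (6.626×10⁻³⁴ J·s)(3×10⁸ m/s) / (564.1×10⁻⁹ m)
E = 2.1979 eV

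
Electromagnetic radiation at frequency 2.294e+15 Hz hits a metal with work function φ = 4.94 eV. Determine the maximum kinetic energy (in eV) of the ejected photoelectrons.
4.5472 eV

Using Einstein's photoelectric equation: KE_max = hf - φ

First, calculate the photon energy:
E_photon = hf = (6.626×10⁻³⁴ J·s)(2.294e+15 Hz)
E_photon = 9.4872 eV

Then, the maximum kinetic energy:
KE_max = E_photon - φ = 9.4872 eV - 4.94 eV = 4.5472 eV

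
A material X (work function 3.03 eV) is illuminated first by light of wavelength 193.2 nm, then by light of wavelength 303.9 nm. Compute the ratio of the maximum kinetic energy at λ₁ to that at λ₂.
3.2268

Using Einstein's equation: KE_max = hc/λ - φ

For λ₁ = 193.2 nm:
E₁ = hc/λ₁ = 6.4174 eV
KE₁ = E₁ - φ = 6.4174 - 3.03 = 3.3874 eV

For λ₂ = 303.9 nm:
E₂ = hc/λ₂ = 4.0798 eV
KE₂ = E₂ - φ = 4.0798 - 3.03 = 1.0498 eV

Ratio: KE₁/KE₂ = 3.3874/1.0498 = 3.2268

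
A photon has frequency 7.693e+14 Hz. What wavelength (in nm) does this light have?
389.70 nm

Using the wave equation: c = fλ

Solving for wavelength:
λ = c/f = (3×10⁸ m/s) / (7.693e+14 Hz)
λ = 389.70 nm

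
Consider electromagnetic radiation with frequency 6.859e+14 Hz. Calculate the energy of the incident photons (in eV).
2.8367 eV

Using E = hf:

E = hf = (6.626×10⁻³⁴ J·s)(6.859e+14 Hz)
E = 2.8367 eV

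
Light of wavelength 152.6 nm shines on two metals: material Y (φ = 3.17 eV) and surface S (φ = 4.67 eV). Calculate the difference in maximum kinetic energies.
1.5000 eV

Using KE_max = hc/λ - φ for each metal:

Photon energy: E = hc/λ = 8.1248 eV

For material Y (φ₁ = 3.17 eV):
KE₁ = E - φ₁ = 8.1248 - 3.17 = 4.9548 eV

For surface S (φ₂ = 4.67 eV):
KE₂ = E - φ₂ = 8.1248 - 4.67 = 3.4548 eV

Difference:
ΔKE = KE₁ - KE₂ = 4.9548 - 3.4548 = 1.5000 eV

Note: The difference equals the difference in work functions: 4.67 - 3.17 = 1.50 eV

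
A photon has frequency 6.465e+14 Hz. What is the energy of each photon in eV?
2.6737 eV

Using E = hf:

E = hf = (6.626×10⁻³⁴ J·s)(6.465e+14 Hz)
E = 2.6737 eV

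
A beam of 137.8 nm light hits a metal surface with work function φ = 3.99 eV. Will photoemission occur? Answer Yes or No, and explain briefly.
Yes

For photoemission, the photon energy must exceed the work function.

Photon energy: E = hc/λ = 8.9974 eV
Work function: φ = 3.99 eV

Since E_photon (8.9974 eV) > φ (3.99 eV), photoemission WILL occur.
The threshold wavelength is λ₀ = hc/φ = 310.7 nm.
Since 137.8 nm < 310.7 nm, the light has sufficient energy.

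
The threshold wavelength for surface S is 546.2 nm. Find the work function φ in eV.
2.27 eV

At the threshold wavelength, photon energy equals work function:
φ = hc/λ₀

Calculating:
φ = (6.626×10⁻³⁴ J·s)(3×10⁸ m/s) / (546.2×10⁻⁹ m)
φ = 2.27 eV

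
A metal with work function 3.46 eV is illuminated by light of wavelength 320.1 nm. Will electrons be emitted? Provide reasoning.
Yes

For photoemission, the photon energy must exceed the work function.

Photon energy: E = hc/λ = 3.8733 eV
Work function: φ = 3.46 eV

Since E_photon (3.8733 eV) > φ (3.46 eV), photoemission WILL occur.
The threshold wavelength is λ₀ = hc/φ = 358.3 nm.
Since 320.1 nm < 358.3 nm, the light has sufficient energy.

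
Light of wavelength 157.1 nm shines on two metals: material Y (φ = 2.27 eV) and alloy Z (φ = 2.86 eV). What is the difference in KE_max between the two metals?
0.5900 eV

Using KE_max = hc/λ - φ for each metal:

Photon energy: E = hc/λ = 7.8921 eV

For material Y (φ₁ = 2.27 eV):
KE₁ = E - φ₁ = 7.8921 - 2.27 = 5.6221 eV

For alloy Z (φ₂ = 2.86 eV):
KE₂ = E - φ₂ = 7.8921 - 2.86 = 5.0321 eV

Difference:
ΔKE = KE₁ - KE₂ = 5.6221 - 5.0321 = 0.5900 eV

Note: The difference equals the difference in work functions: 2.86 - 2.27 = 0.59 eV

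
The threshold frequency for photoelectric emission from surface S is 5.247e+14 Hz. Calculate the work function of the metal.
2.17 eV

At the threshold frequency, photon energy equals work function:
φ = hf₀

Calculating:
φ = (6.626×10⁻³⁴ J·s)(5.247e+14 Hz)
φ = 2.17 eV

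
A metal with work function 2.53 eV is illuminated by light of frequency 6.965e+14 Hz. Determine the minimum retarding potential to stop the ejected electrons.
0.3505 V

The stopping potential V_s satisfies: eV_s = KE_max

First, find KE_max using Einstein's equation:
E_photon = hf = (6.626×10⁻³⁴ J·s)(6.965e+14 Hz) = 2.8805 eV
KE_max = E_photon - φ = 2.8805 - 2.53 = 0.3505 eV

Since eV_s = KE_max:
V_s = KE_max/e = 0.3505 V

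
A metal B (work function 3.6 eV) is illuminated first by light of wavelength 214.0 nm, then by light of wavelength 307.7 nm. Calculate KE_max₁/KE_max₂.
5.1088

Using Einstein's equation: KE_max = hc/λ - φ

For λ₁ = 214.0 nm:
E₁ = hc/λ₁ = 5.7937 eV
KE₁ = E₁ - φ = 5.7937 - 3.6 = 2.1937 eV

For λ₂ = 307.7 nm:
E₂ = hc/λ₂ = 4.0294 eV
KE₂ = E₂ - φ = 4.0294 - 3.6 = 0.4294 eV

Ratio: KE₁/KE₂ = 2.1937/0.4294 = 5.1088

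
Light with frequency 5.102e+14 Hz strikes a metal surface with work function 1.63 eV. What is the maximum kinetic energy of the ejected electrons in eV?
0.4800 eV

Using Einstein's photoelectric equation: KE_max = hf - φ

First, calculate the photon energy:
E_photon = hf = (6.626×10⁻³⁴ J·s)(5.102e+14 Hz)
E_photon = 2.1100 eV

Then, the maximum kinetic energy:
KE_max = E_photon - φ = 2.1100 eV - 1.63 eV = 0.4800 eV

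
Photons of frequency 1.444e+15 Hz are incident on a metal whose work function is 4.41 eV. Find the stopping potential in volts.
1.5619 V

The stopping potential V_s satisfies: eV_s = KE_max

First, find KE_max using Einstein's equation:
E_photon = hf = (6.626×10⁻³⁴ J·s)(1.444e+15 Hz) = 5.9719 eV
KE_max = E_photon - φ = 5.9719 - 4.41 = 1.5619 eV

Since eV_s = KE_max:
V_s = KE_max/e = 1.5619 V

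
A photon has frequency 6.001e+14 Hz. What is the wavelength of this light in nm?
499.57 nm

Using the wave equation: c = fλ

Solving for wavelength:
λ = c/f = (3×10⁸ m/s) / (6.001e+14 Hz)
λ = 499.57 nm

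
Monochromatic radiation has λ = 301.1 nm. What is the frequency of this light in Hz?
9.9566e+14 Hz

Using the wave equation: c = fλ

Solving for frequency:
f = c/λ = (3×10⁸ m/s) / (301.1×10⁻⁹ m)
f = 9.9566e+14 Hz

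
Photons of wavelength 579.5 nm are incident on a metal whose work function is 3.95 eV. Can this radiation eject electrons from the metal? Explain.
No

For photoemission, the photon energy must exceed the work function.

Photon energy: E = hc/λ = 2.1395 eV
Work function: φ = 3.95 eV

Since E_photon (2.1395 eV) < φ (3.95 eV), photoemission will NOT occur.
The threshold wavelength is λ₀ = hc/φ = 313.9 nm.
Since 579.5 nm > 313.9 nm, the photons lack sufficient energy.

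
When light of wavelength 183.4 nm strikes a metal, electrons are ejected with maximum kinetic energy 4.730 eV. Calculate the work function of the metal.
2.03 eV

From Einstein's photoelectric equation: KE_max = hf - φ = hc/λ - φ

Rearranging for φ:
φ = hc/λ - KE_max

Calculate photon energy:
E_photon = hc/λ = 6.7603 eV

Therefore:
φ = 6.7603 - 4.730 = 2.03 eV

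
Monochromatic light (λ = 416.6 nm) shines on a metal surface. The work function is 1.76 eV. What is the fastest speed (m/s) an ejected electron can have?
6.5405e+05 m/s

First, find the maximum kinetic energy:
E_photon = hc/λ = 2.9761 eV
KE_max = E_photon - φ = 2.9761 - 1.76 = 1.2161 eV

Convert to Joules: KE_max = 1.2161 × 1.602×10⁻¹⁹ J = 1.9484e-19 J

Then use KE = ½mv² to find velocity:
v = √(2·KE/m) = √(2 × 1.9484e-19 J / 9.109e-31 kg)
v = 6.5405e+05 m/s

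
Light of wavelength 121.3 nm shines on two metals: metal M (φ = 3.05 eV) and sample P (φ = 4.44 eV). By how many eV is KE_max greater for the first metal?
1.3900 eV

Using KE_max = hc/λ - φ for each metal:

Photon energy: E = hc/λ = 10.2213 eV

For metal M (φ₁ = 3.05 eV):
KE₁ = E - φ₁ = 10.2213 - 3.05 = 7.1713 eV

For sample P (φ₂ = 4.44 eV):
KE₂ = E - φ₂ = 10.2213 - 4.44 = 5.7813 eV

Difference:
ΔKE = KE₁ - KE₂ = 7.1713 - 5.7813 = 1.3900 eV

Note: The difference equals the difference in work functions: 4.44 - 3.05 = 1.39 eV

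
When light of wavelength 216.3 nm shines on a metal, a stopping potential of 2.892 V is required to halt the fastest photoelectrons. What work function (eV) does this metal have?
2.84 eV

The stopping potential gives the maximum kinetic energy: KE_max = eV_s = 2.892 eV

From Einstein's photoelectric equation: KE_max = hc/λ - φ
Rearranging: φ = hc/λ - KE_max

Calculate photon energy:
E_photon = hc/λ = (6.626×10⁻³⁴ J·s)(3×10⁸ m/s) / (216.3×10⁻⁹ m) = 5.7320 eV

Therefore:
φ = 5.7320 - 2.892 = 2.84 eV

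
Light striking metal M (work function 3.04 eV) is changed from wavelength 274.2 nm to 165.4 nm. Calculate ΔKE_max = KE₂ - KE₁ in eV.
2.9744 eV

Using Einstein's equation: KE_max = hc/λ - φ

For λ₁ = 274.2 nm:
KE₁ = hc/λ₁ - φ = 4.5217 - 3.04 = 1.4817 eV

For λ₂ = 165.4 nm:
KE₂ = hc/λ₂ - φ = 7.4960 - 3.04 = 4.4560 eV

Change in KE:
ΔKE = KE₂ - KE₁ = 4.4560 - 1.4817 = 2.9744 eV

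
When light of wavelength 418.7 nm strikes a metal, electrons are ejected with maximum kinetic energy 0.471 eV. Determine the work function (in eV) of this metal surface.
2.49 eV

From Einstein's photoelectric equation: KE_max = hf - φ = hc/λ - φ

Rearranging for φ:
φ = hc/λ - KE_max

Calculate photon energy:
E_photon = hc/λ = 2.9612 eV

Therefore:
φ = 2.9612 - 0.471 = 2.49 eV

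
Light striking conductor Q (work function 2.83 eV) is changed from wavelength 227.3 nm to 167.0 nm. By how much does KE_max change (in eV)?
1.9696 eV

Using Einstein's equation: KE_max = hc/λ - φ

For λ₁ = 227.3 nm:
KE₁ = hc/λ₁ - φ = 5.4547 - 2.83 = 2.6247 eV

For λ₂ = 167.0 nm:
KE₂ = hc/λ₂ - φ = 7.4242 - 2.83 = 4.5942 eV

Change in KE:
ΔKE = KE₂ - KE₁ = 4.5942 - 2.6247 = 1.9696 eV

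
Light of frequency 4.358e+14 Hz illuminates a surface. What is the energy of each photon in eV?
1.8023 eV

Using E = hf:

E = hf = (6.626×10⁻³⁴ J·s)(4.358e+14 Hz)
E = 1.8023 eV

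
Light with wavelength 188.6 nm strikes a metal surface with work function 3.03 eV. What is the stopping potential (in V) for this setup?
3.5439 V

The stopping potential V_s satisfies: eV_s = KE_max

First, find KE_max using Einstein's equation:
E_photon = hc/λ = 6.5739 eV
KE_max = E_photon - φ = 6.5739 - 3.03 = 3.5439 eV

Since eV_s = KE_max:
V_s = KE_max/e = 3.5439 V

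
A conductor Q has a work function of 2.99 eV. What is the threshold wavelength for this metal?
414.66 nm

The threshold wavelength is when the photon energy equals the work function:
hc/λ₀ = φ

Solving for λ₀:
λ₀ = hc/φ = (6.626×10⁻³⁴ J·s)(3×10⁸ m/s) / (2.99 eV × 1.602×10⁻¹⁹ J/eV)
λ₀ = 414.66 nm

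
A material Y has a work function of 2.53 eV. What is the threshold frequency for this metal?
6.1175e+14 Hz

The threshold frequency is when the photon energy equals the work function:
hf₀ = φ

Solving for f₀:
f₀ = φ/h = (2.53 eV × 1.602×10⁻¹⁹ J/eV) / (6.626×10⁻³⁴ J·s)
f₀ = 6.1175e+14 Hz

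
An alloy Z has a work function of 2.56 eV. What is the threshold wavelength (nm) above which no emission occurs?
484.31 nm

The threshold wavelength is when the photon energy equals the work function:
hc/λ₀ = φ

Solving for λ₀:
λ₀ = hc/φ = (6.626×10⁻³⁴ J·s)(3×10⁸ m/s) / (2.56 eV × 1.602×10⁻¹⁹ J/eV)
λ₀ = 484.31 nm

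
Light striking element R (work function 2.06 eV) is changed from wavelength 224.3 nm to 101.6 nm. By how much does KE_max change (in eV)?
6.6756 eV

Using Einstein's equation: KE_max = hc/λ - φ

For λ₁ = 224.3 nm:
KE₁ = hc/λ₁ - φ = 5.5276 - 2.06 = 3.4676 eV

For λ₂ = 101.6 nm:
KE₂ = hc/λ₂ - φ = 12.2032 - 2.06 = 10.1432 eV

Change in KE:
ΔKE = KE₂ - KE₁ = 10.1432 - 3.4676 = 6.6756 eV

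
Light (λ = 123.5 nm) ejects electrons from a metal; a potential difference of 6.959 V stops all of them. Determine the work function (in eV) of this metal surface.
3.08 eV

The stopping potential gives the maximum kinetic energy: KE_max = eV_s = 6.959 eV

From Einstein's photoelectric equation: KE_max = hc/λ - φ
Rearranging: φ = hc/λ - KE_max

Calculate photon energy:
E_photon = hc/λ = (6.626×10⁻³⁴ J·s)(3×10⁸ m/s) / (123.5×10⁻⁹ m) = 10.0392 eV

Therefore:
φ = 10.0392 - 6.959 = 3.08 eV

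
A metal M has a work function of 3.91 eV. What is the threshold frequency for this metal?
9.4543e+14 Hz

The threshold frequency is when the photon energy equals the work function:
hf₀ = φ

Solving for f₀:
f₀ = φ/h = (3.91 eV × 1.602×10⁻¹⁹ J/eV) / (6.626×10⁻³⁴ J·s)
f₀ = 9.4543e+14 Hz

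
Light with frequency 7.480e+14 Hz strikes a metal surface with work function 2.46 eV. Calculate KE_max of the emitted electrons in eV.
0.6335 eV

Using Einstein's photoelectric equation: KE_max = hf - φ

First, calculate the photon energy:
E_photon = hf = (6.626×10⁻³⁴ J·s)(7.480e+14 Hz)
E_photon = 3.0935 eV

Then, the maximum kinetic energy:
KE_max = E_photon - φ = 3.0935 eV - 2.46 eV = 0.6335 eV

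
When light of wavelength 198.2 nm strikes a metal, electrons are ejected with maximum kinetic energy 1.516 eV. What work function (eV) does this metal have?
4.74 eV

From Einstein's photoelectric equation: KE_max = hf - φ = hc/λ - φ

Rearranging for φ:
φ = hc/λ - KE_max

Calculate photon energy:
E_photon = hc/λ = 6.2555 eV

Therefore:
φ = 6.2555 - 1.516 = 4.74 eV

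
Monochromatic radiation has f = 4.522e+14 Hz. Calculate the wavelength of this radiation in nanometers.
662.96 nm

Using the wave equation: c = fλ

Solving for wavelength:
λ = c/f = (3×10⁸ m/s) / (4.522e+14 Hz)
λ = 662.96 nm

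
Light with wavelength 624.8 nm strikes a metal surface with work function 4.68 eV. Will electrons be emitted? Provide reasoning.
No

For photoemission, the photon energy must exceed the work function.

Photon energy: E = hc/λ = 1.9844 eV
Work function: φ = 4.68 eV

Since E_photon (1.9844 eV) < φ (4.68 eV), photoemission will NOT occur.
The threshold wavelength is λ₀ = hc/φ = 264.9 nm.
Since 624.8 nm > 264.9 nm, the photons lack sufficient energy.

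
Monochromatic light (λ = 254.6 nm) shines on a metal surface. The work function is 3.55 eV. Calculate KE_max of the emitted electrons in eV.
1.3198 eV

Using Einstein's photoelectric equation: KE_max = hf - φ = hc/λ - φ

First, calculate the photon energy:
E_photon = hc/λ = (6.626×10⁻³⁴ J·s)(3×10⁸ m/s) / (254.6×10⁻⁹ m)
E_photon = 4.8698 eV

Then, the maximum kinetic energy:
KE_max = E_photon - φ = 4.8698 eV - 3.55 eV = 1.3198 eV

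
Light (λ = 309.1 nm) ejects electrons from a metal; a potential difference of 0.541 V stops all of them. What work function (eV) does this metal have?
3.47 eV

The stopping potential gives the maximum kinetic energy: KE_max = eV_s = 0.541 eV

From Einstein's photoelectric equation: KE_max = hc/λ - φ
Rearranging: φ = hc/λ - KE_max

Calculate photon energy:
E_photon = hc/λ = (6.626×10⁻³⁴ J·s)(3×10⁸ m/s) / (309.1×10⁻⁹ m) = 4.0111 eV

Therefore:
φ = 4.0111 - 0.541 = 3.47 eV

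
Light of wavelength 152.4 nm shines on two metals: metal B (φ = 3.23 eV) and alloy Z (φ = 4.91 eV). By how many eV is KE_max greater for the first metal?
1.6800 eV

Using KE_max = hc/λ - φ for each metal:

Photon energy: E = hc/λ = 8.1354 eV

For metal B (φ₁ = 3.23 eV):
KE₁ = E - φ₁ = 8.1354 - 3.23 = 4.9054 eV

For alloy Z (φ₂ = 4.91 eV):
KE₂ = E - φ₂ = 8.1354 - 4.91 = 3.2254 eV

Difference:
ΔKE = KE₁ - KE₂ = 4.9054 - 3.2254 = 1.6800 eV

Note: The difference equals the difference in work functions: 4.91 - 3.23 = 1.68 eV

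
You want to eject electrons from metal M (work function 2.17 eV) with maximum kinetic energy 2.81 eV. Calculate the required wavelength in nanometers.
248.96 nm

From Einstein's equation: KE_max = hc/λ - φ

Rearranging for λ:
hc/λ = KE_max + φ
λ = hc/(KE_max + φ)

Required photon energy:
E_photon = KE_max + φ = 2.81 + 2.17 = 4.98 eV

Required wavelength:
λ = hc/E_photon = (6.626×10⁻³⁴)(3×10⁸) / (4.98 × 1.602×10⁻¹⁹)
λ = 248.96 nm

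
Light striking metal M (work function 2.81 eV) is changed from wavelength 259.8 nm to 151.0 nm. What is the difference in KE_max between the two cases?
3.4386 eV

Using Einstein's equation: KE_max = hc/λ - φ

For λ₁ = 259.8 nm:
KE₁ = hc/λ₁ - φ = 4.7723 - 2.81 = 1.9623 eV

For λ₂ = 151.0 nm:
KE₂ = hc/λ₂ - φ = 8.2109 - 2.81 = 5.4009 eV

Change in KE:
ΔKE = KE₂ - KE₁ = 5.4009 - 1.9623 = 3.4386 eV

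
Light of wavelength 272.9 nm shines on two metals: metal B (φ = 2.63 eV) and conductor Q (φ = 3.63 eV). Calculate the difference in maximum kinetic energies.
1.0000 eV

Using KE_max = hc/λ - φ for each metal:

Photon energy: E = hc/λ = 4.5432 eV

For metal B (φ₁ = 2.63 eV):
KE₁ = E - φ₁ = 4.5432 - 2.63 = 1.9132 eV

For conductor Q (φ₂ = 3.63 eV):
KE₂ = E - φ₂ = 4.5432 - 3.63 = 0.9132 eV

Difference:
ΔKE = KE₁ - KE₂ = 1.9132 - 0.9132 = 1.0000 eV

Note: The difference equals the difference in work functions: 3.63 - 2.63 = 1.00 eV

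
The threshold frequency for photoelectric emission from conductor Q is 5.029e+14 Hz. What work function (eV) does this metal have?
2.08 eV

At the threshold frequency, photon energy equals work function:
φ = hf₀

Calculating:
φ = (6.626×10⁻³⁴ J·s)(5.029e+14 Hz)
φ = 2.08 eV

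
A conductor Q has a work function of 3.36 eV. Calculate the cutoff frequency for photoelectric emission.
8.1244e+14 Hz

The threshold frequency is when the photon energy equals the work function:
hf₀ = φ

Solving for f₀:
f₀ = φ/h = (3.36 eV × 1.602×10⁻¹⁹ J/eV) / (6.626×10⁻³⁴ J·s)
f₀ = 8.1244e+14 Hz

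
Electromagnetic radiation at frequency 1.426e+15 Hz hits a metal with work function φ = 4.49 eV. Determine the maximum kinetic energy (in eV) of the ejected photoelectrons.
1.4075 eV

Using Einstein's photoelectric equation: KE_max = hf - φ

First, calculate the photon energy:
E_photon = hf = (6.626×10⁻³⁴ J·s)(1.426e+15 Hz)
E_photon = 5.8975 eV

Then, the maximum kinetic energy:
KE_max = E_photon - φ = 5.8975 eV - 4.49 eV = 1.4075 eV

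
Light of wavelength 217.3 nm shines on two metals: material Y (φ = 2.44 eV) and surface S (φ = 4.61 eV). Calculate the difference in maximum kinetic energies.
2.1700 eV

Using KE_max = hc/λ - φ for each metal:

Photon energy: E = hc/λ = 5.7057 eV

For material Y (φ₁ = 2.44 eV):
KE₁ = E - φ₁ = 5.7057 - 2.44 = 3.2657 eV

For surface S (φ₂ = 4.61 eV):
KE₂ = E - φ₂ = 5.7057 - 4.61 = 1.0957 eV

Difference:
ΔKE = KE₁ - KE₂ = 3.2657 - 1.0957 = 2.1700 eV

Note: The difference equals the difference in work functions: 4.61 - 2.44 = 2.17 eV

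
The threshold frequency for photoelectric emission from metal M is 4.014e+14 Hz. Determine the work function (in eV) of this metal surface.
1.66 eV

At the threshold frequency, photon energy equals work function:
φ = hf₀

Calculating:
φ = (6.626×10⁻³⁴ J·s)(4.014e+14 Hz)
φ = 1.66 eV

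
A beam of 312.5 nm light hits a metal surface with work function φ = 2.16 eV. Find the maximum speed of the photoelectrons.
7.9738e+05 m/s

First, find the maximum kinetic energy:
E_photon = hc/λ = 3.9675 eV
KE_max = E_photon - φ = 3.9675 - 2.16 = 1.8075 eV

Convert to Joules: KE_max = 1.8075 × 1.602×10⁻¹⁹ J = 2.8959e-19 J

Then use KE = ½mv² to find velocity:
v = √(2·KE/m) = √(2 × 2.8959e-19 J / 9.109e-31 kg)
v = 7.9738e+05 m/s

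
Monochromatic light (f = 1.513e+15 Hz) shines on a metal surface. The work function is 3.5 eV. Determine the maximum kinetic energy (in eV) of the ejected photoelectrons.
2.7573 eV

Using Einstein's photoelectric equation: KE_max = hf - φ

First, calculate the photon energy:
E_photon = hf = (6.626×10⁻³⁴ J·s)(1.513e+15 Hz)
E_photon = 6.2573 eV

Then, the maximum kinetic energy:
KE_max = E_photon - φ = 6.2573 eV - 3.5 eV = 2.7573 eV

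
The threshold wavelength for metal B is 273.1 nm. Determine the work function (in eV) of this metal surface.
4.54 eV

At the threshold wavelength, photon energy equals work function:
φ = hc/λ₀

Calculating:
φ = (6.626×10⁻³⁴ J·s)(3×10⁸ m/s) / (273.1×10⁻⁹ m)
φ = 4.54 eV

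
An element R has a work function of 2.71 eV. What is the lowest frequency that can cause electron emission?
6.5528e+14 Hz

The threshold frequency is when the photon energy equals the work function:
hf₀ = φ

Solving for f₀:
f₀ = φ/h = (2.71 eV × 1.602×10⁻¹⁹ J/eV) / (6.626×10⁻³⁴ J·s)
f₀ = 6.5528e+14 Hz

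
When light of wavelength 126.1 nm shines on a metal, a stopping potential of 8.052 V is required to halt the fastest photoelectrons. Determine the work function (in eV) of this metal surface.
1.78 eV

The stopping potential gives the maximum kinetic energy: KE_max = eV_s = 8.052 eV

From Einstein's photoelectric equation: KE_max = hc/λ - φ
Rearranging: φ = hc/λ - KE_max

Calculate photon energy:
E_photon = hc/λ = (6.626×10⁻³⁴ J·s)(3×10⁸ m/s) / (126.1×10⁻⁹ m) = 9.8322 eV

Therefore:
φ = 9.8322 - 8.052 = 1.78 eV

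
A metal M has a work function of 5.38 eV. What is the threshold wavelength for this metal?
230.45 nm

The threshold wavelength is when the photon energy equals the work function:
hc/λ₀ = φ

Solving for λ₀:
λ₀ = hc/φ = (6.626×10⁻³⁴ J·s)(3×10⁸ m/s) / (5.38 eV × 1.602×10⁻¹⁹ J/eV)
λ₀ = 230.45 nm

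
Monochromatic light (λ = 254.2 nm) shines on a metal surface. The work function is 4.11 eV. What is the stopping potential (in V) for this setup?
0.7674 V

The stopping potential V_s satisfies: eV_s = KE_max

First, find KE_max using Einstein's equation:
E_photon = hc/λ = 4.8774 eV
KE_max = E_photon - φ = 4.8774 - 4.11 = 0.7674 eV

Since eV_s = KE_max:
V_s = KE_max/e = 0.7674 V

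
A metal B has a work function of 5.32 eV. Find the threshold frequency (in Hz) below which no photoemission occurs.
1.2864e+15 Hz

The threshold frequency is when the photon energy equals the work function:
hf₀ = φ

Solving for f₀:
f₀ = φ/h = (5.32 eV × 1.602×10⁻¹⁹ J/eV) / (6.626×10⁻³⁴ J·s)
f₀ = 1.2864e+15 Hz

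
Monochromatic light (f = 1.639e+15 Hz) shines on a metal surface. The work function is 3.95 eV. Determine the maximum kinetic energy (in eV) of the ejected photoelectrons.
2.8284 eV

Using Einstein's photoelectric equation: KE_max = hf - φ

First, calculate the photon energy:
E_photon = hf = (6.626×10⁻³⁴ J·s)(1.639e+15 Hz)
E_photon = 6.7784 eV

Then, the maximum kinetic energy:
KE_max = E_photon - φ = 6.7784 eV - 3.95 eV = 2.8284 eV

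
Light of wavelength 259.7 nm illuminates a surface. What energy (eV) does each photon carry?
4.7741 eV

Using E = hf = hc/λ:

E = hc/λ = (6.626×10⁻³⁴ J·s)(3×10⁸ m/s) / (259.7×10⁻⁹ m)
E = 4.7741 eV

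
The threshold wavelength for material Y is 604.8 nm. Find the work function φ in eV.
2.05 eV

At the threshold wavelength, photon energy equals work function:
φ = hc/λ₀

Calculating:
φ = (6.626×10⁻³⁴ J·s)(3×10⁸ m/s) / (604.8×10⁻⁹ m)
φ = 2.05 eV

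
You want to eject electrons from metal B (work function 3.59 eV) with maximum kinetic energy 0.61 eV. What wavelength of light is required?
295.20 nm

From Einstein's equation: KE_max = hc/λ - φ

Rearranging for λ:
hc/λ = KE_max + φ
λ = hc/(KE_max + φ)

Required photon energy:
E_photon = KE_max + φ = 0.61 + 3.59 = 4.20 eV

Required wavelength:
λ = hc/E_photon = (6.626×10⁻³⁴)(3×10⁸) / (4.20 × 1.602×10⁻¹⁹)
λ = 295.20 nm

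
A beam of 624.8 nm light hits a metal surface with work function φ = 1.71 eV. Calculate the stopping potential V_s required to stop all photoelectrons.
0.2744 V

The stopping potential V_s satisfies: eV_s = KE_max

First, find KE_max using Einstein's equation:
E_photon = hc/λ = 1.9844 eV
KE_max = E_photon - φ = 1.9844 - 1.71 = 0.2744 eV

Since eV_s = KE_max:
V_s = KE_max/e = 0.2744 V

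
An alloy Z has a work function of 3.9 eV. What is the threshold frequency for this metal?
9.4302e+14 Hz

The threshold frequency is when the photon energy equals the work function:
hf₀ = φ

Solving for f₀:
f₀ = φ/h = (3.9 eV × 1.602×10⁻¹⁹ J/eV) / (6.626×10⁻³⁴ J·s)
f₀ = 9.4302e+14 Hz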